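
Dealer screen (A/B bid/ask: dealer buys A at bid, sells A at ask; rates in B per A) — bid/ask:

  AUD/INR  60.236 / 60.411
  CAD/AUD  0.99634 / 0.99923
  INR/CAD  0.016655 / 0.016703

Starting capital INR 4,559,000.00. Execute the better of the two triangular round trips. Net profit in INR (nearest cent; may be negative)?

Net result: INR -2,011.63 (no profitable arbitrage after spreads)

Best loop INR → CAD → AUD → INR:
INR 4,559,000.00 × 0.016655 (sell INR at bid) = CAD 75,930.15
CAD 75,930.15 × 0.99634 (sell CAD at bid) = AUD 75,652.24
AUD 75,652.24 × 60.236 (sell AUD at bid) = INR 4,556,988.37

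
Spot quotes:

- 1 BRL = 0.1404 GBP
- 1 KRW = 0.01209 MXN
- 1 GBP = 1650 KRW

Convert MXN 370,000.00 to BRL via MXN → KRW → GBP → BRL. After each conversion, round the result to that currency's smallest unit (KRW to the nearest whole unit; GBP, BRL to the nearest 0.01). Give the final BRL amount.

MXN 370,000.00 ÷ 0.01209 = KRW 30,603,805
KRW 30,603,805 ÷ 1650 = GBP 18,547.76
GBP 18,547.76 ÷ 0.1404 = BRL 132,106.55

BRL 132,106.55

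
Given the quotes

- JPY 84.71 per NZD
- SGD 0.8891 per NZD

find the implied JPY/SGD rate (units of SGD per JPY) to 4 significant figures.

1 JPY ÷ 84.71 = 0.011805 NZD
0.011805 NZD × 0.8891 = 0.0104958 SGD

JPY/SGD = 0.01050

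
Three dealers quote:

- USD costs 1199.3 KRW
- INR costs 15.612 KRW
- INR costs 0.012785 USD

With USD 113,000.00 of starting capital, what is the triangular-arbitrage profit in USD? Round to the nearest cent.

Profitable loop is USD → INR → KRW → USD:
USD 113,000.00 ÷ 0.012785 = INR 8,838,482.60
INR 8,838,482.60 × 15.612 = KRW 137,986,390
KRW 137,986,390 ÷ 1199.3 = USD 115,055.77
Profit = USD 115,055.77 − USD 113,000.00

Profit: USD 2,055.77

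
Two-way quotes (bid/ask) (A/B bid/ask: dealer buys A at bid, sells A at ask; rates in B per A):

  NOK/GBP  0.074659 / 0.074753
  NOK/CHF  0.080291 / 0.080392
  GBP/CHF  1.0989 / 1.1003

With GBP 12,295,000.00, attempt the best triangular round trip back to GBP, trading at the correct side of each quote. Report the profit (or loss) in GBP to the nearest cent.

Best loop GBP → CHF → NOK → GBP:
GBP 12,295,000.00 × 1.0989 (sell GBP at bid) = CHF 13,510,975.50
CHF 13,510,975.50 ÷ 0.080392 (buy NOK at ask) = NOK 168,063,681.71
NOK 168,063,681.71 × 0.074659 (sell NOK at bid) = GBP 12,547,466.41

Net profit: GBP 252,466.41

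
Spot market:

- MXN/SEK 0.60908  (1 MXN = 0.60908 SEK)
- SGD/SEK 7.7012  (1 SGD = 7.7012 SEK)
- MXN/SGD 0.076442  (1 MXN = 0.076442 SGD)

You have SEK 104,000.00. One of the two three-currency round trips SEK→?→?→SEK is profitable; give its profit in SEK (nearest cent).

Profit: SEK 3,601.23

Profitable loop is SEK → SGD → MXN → SEK:
SEK 104,000.00 ÷ 7.7012 = SGD 13,504.39
SGD 13,504.39 ÷ 0.076442 = MXN 176,661.90
MXN 176,661.90 × 0.60908 = SEK 107,601.23
Profit = SEK 107,601.23 − SEK 104,000.00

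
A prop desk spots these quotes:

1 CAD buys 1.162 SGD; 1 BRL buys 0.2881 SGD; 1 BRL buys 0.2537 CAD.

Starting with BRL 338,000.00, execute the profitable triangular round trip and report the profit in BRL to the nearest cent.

Profit: BRL 7,859.76

Profitable loop is BRL → CAD → SGD → BRL:
BRL 338,000.00 × 0.2537 = CAD 85,750.60
CAD 85,750.60 × 1.162 = SGD 99,642.20
SGD 99,642.20 ÷ 0.2881 = BRL 345,859.76
Profit = BRL 345,859.76 − BRL 338,000.00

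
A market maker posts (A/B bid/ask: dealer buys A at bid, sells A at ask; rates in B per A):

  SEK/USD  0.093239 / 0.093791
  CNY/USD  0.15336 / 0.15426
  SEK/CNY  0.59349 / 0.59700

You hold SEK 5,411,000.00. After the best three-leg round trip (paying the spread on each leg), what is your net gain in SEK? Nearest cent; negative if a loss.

Net profit: SEK 67,321.09

Best loop SEK → USD → CNY → SEK:
SEK 5,411,000.00 × 0.093239 (sell SEK at bid) = USD 504,516.23
USD 504,516.23 ÷ 0.15426 (buy CNY at ask) = CNY 3,270,557.69
CNY 3,270,557.69 ÷ 0.59700 (buy SEK at ask) = SEK 5,478,321.09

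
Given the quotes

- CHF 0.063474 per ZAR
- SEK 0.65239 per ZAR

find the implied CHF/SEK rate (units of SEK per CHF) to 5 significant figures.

1 CHF ÷ 0.063474 = 15.7545 ZAR
15.7545 ZAR × 0.65239 = 10.2781 SEK

CHF/SEK = 10.278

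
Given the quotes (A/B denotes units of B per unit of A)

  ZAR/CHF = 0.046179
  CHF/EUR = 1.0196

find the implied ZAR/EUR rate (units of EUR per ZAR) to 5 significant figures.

1 ZAR × 0.046179 = 0.046179 CHF
0.046179 CHF × 1.0196 = 0.0470841 EUR

ZAR/EUR = 0.047084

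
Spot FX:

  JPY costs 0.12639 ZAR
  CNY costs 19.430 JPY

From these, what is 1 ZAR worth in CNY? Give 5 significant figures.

1 ZAR ÷ 0.12639 = 7.91202 JPY
7.91202 JPY ÷ 19.430 = 0.407206 CNY

ZAR/CNY = 0.40721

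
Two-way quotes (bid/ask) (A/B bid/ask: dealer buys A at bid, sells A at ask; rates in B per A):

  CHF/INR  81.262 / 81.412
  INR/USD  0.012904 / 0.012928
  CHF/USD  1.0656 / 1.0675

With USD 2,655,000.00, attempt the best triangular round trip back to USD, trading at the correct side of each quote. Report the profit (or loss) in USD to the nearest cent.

Best loop USD → INR → CHF → USD:
USD 2,655,000.00 ÷ 0.012928 (buy INR at ask) = INR 205,368,193.07
INR 205,368,193.07 ÷ 81.412 (buy CHF at ask) = CHF 2,522,578.90
CHF 2,522,578.90 × 1.0656 (sell CHF at bid) = USD 2,688,060.07

Net profit: USD 33,060.07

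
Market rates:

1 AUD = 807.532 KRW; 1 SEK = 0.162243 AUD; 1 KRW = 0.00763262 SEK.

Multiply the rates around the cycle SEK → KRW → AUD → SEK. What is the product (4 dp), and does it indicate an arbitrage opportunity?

Around SEK → KRW → AUD → SEK: 1 ÷ 0.00763262 ÷ 807.532 ÷ 0.162243 = 1.000001
Product ≈ 1 (deviation 0.000%, within rounding noise).

1.0000 (no arbitrage)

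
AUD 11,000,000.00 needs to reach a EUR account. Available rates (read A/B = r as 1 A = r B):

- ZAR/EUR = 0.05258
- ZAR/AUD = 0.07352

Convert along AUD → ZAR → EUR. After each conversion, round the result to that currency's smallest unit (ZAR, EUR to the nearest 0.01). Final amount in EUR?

AUD 11,000,000.00 ÷ 0.07352 = ZAR 149,619,151.25
ZAR 149,619,151.25 × 0.05258 = EUR 7,866,974.97

EUR 7,866,974.97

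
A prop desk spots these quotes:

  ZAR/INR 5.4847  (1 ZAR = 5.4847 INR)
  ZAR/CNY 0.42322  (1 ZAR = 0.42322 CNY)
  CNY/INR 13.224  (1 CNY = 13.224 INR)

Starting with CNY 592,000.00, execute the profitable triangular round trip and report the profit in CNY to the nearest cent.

Profitable loop is CNY → INR → ZAR → CNY:
CNY 592,000.00 × 13.224 = INR 7,828,608.00
INR 7,828,608.00 ÷ 5.4847 = ZAR 1,427,353.91
ZAR 1,427,353.91 × 0.42322 = CNY 604,084.72
Profit = CNY 604,084.72 − CNY 592,000.00

Profit: CNY 12,084.72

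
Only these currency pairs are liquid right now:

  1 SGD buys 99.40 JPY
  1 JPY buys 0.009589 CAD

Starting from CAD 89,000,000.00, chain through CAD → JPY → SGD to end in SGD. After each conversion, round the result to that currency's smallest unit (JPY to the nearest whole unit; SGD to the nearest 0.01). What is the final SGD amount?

CAD 89,000,000.00 ÷ 0.009589 = JPY 9,281,468,349
JPY 9,281,468,349 ÷ 99.40 = SGD 93,374,933.09

SGD 93,374,933.09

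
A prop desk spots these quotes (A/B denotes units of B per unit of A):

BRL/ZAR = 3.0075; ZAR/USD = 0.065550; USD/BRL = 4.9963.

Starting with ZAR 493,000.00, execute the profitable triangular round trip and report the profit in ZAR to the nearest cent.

Profit: ZAR 7,518.44

Profitable loop is ZAR → BRL → USD → ZAR:
ZAR 493,000.00 ÷ 3.0075 = BRL 163,923.52
BRL 163,923.52 ÷ 4.9963 = USD 32,808.98
USD 32,808.98 ÷ 0.065550 = ZAR 500,518.44
Profit = ZAR 500,518.44 − ZAR 493,000.00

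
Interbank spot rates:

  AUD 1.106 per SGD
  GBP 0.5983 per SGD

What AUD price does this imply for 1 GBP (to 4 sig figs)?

GBP/AUD = 1.849

1 GBP ÷ 0.5983 = 1.6714 SGD
1.6714 SGD × 1.106 = 1.84857 AUD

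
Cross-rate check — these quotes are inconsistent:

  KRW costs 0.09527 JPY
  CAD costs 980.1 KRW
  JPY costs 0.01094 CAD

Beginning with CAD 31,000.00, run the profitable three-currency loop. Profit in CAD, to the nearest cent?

Profitable loop is CAD → KRW → JPY → CAD:
CAD 31,000.00 × 980.1 = KRW 30,383,100
KRW 30,383,100 × 0.09527 = JPY 2,894,598
JPY 2,894,598 × 0.01094 = CAD 31,666.90
Profit = CAD 31,666.90 − CAD 31,000.00

Profit: CAD 666.90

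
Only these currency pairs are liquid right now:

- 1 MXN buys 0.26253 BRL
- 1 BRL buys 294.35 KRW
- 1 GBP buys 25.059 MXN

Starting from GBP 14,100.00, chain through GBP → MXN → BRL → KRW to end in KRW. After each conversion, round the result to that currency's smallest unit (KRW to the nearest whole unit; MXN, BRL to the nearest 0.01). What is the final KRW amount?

GBP 14,100.00 × 25.059 = MXN 353,331.90
MXN 353,331.90 × 0.26253 = BRL 92,760.22
BRL 92,760.22 × 294.35 = KRW 27,303,971

KRW 27,303,971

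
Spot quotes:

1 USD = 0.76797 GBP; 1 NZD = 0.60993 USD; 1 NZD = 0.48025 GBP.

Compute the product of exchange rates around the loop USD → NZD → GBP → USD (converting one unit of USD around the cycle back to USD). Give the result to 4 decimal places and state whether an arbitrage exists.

Around USD → NZD → GBP → USD: 1 ÷ 0.60993 × 0.48025 ÷ 0.76797 = 1.025282
Product > 1; profitable direction is USD → NZD → GBP → USD.

1.0253 (arbitrage exists)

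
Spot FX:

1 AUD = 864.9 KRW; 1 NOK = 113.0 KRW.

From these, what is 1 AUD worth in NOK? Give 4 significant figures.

AUD/NOK = 7.654

1 AUD × 864.9 = 864.9 KRW
864.9 KRW ÷ 113.0 = 7.65398 NOK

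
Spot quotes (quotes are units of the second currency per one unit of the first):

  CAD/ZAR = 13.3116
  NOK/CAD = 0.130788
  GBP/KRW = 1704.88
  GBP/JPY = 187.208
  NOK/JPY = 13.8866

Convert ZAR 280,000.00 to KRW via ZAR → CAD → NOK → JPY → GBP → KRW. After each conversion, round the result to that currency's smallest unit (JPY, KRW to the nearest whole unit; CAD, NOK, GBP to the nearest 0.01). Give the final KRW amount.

ZAR 280,000.00 ÷ 13.3116 = CAD 21,034.29
CAD 21,034.29 ÷ 0.130788 = NOK 160,827.37
NOK 160,827.37 × 13.8866 = JPY 2,233,345
JPY 2,233,345 ÷ 187.208 = GBP 11,929.75
GBP 11,929.75 × 1704.88 = KRW 20,338,792

KRW 20,338,792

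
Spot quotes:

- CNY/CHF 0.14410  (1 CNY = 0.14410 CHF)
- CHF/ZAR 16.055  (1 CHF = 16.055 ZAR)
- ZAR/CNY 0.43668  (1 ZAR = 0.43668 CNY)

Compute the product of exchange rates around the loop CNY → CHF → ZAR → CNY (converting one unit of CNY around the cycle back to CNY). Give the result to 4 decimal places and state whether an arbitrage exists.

1.0103 (arbitrage exists)

Around CNY → CHF → ZAR → CNY: 1 × 0.14410 × 16.055 × 0.43668 = 1.010270
Product > 1; profitable direction is CNY → CHF → ZAR → CNY.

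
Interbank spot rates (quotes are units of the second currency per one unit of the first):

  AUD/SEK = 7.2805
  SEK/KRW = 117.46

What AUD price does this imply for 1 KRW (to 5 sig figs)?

1 KRW ÷ 117.46 = 0.00851354 SEK
0.00851354 SEK ÷ 7.2805 = 0.00116936 AUD

KRW/AUD = 0.0011694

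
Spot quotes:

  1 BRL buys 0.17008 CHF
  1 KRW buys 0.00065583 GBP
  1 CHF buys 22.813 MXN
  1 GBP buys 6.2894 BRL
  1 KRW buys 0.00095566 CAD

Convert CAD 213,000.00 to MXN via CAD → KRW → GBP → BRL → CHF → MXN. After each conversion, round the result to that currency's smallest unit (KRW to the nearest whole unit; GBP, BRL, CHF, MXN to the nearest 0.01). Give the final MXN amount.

CAD 213,000.00 ÷ 0.00095566 = KRW 222,882,615
KRW 222,882,615 × 0.00065583 = GBP 146,173.11
GBP 146,173.11 × 6.2894 = BRL 919,341.16
BRL 919,341.16 × 0.17008 = CHF 156,361.54
CHF 156,361.54 × 22.813 = MXN 3,567,075.81

MXN 3,567,075.81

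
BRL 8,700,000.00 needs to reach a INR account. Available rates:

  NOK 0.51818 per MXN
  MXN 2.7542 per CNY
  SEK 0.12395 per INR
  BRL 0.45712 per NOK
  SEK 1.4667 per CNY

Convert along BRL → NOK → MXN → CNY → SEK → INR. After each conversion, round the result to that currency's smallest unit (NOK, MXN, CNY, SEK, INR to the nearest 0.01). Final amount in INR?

BRL 8,700,000.00 ÷ 0.45712 = NOK 19,032,201.61
NOK 19,032,201.61 ÷ 0.51818 = MXN 36,728,939.00
MXN 36,728,939.00 ÷ 2.7542 = CNY 13,335,610.70
CNY 13,335,610.70 × 1.4667 = SEK 19,559,340.21
SEK 19,559,340.21 ÷ 0.12395 = INR 157,800,243.73

INR 157,800,243.73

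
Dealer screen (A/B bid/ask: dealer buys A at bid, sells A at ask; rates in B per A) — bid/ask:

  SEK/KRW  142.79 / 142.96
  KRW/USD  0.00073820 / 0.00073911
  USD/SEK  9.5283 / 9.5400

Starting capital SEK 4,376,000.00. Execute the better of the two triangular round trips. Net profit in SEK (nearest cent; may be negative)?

Net profit: SEK 19,057.59

Best loop SEK → KRW → USD → SEK:
SEK 4,376,000.00 × 142.79 (sell SEK at bid) = KRW 624,849,040
KRW 624,849,040 × 0.00073820 (sell KRW at bid) = USD 461,263.56
USD 461,263.56 × 9.5283 (sell USD at bid) = SEK 4,395,057.59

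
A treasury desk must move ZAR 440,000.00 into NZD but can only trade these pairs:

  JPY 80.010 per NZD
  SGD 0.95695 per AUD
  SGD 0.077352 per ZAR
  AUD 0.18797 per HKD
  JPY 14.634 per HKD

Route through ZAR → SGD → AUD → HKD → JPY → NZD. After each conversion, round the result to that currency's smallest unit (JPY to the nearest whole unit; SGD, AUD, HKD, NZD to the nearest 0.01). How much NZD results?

ZAR 440,000.00 × 0.077352 = SGD 34,034.88
SGD 34,034.88 ÷ 0.95695 = AUD 35,566.00
AUD 35,566.00 ÷ 0.18797 = HKD 189,211.04
HKD 189,211.04 × 14.634 = JPY 2,768,914
JPY 2,768,914 ÷ 80.010 = NZD 34,607.10

NZD 34,607.10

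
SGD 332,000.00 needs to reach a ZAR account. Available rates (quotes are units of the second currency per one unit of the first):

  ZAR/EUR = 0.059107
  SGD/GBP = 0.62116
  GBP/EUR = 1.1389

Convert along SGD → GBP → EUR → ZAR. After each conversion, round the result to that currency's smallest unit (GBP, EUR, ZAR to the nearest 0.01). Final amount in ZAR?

ZAR 3,973,637.47

SGD 332,000.00 × 0.62116 = GBP 206,225.12
GBP 206,225.12 × 1.1389 = EUR 234,869.79
EUR 234,869.79 ÷ 0.059107 = ZAR 3,973,637.47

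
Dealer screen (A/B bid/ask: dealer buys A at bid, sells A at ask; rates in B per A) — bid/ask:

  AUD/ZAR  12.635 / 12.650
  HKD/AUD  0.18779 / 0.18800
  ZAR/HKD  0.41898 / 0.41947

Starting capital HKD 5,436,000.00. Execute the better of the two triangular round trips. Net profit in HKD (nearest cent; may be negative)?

Net profit: HKD 13,167.62

Best loop HKD → ZAR → AUD → HKD:
HKD 5,436,000.00 ÷ 0.41947 (buy ZAR at ask) = ZAR 12,959,210.43
ZAR 12,959,210.43 ÷ 12.650 (buy AUD at ask) = AUD 1,024,443.51
AUD 1,024,443.51 ÷ 0.18800 (buy HKD at ask) = HKD 5,449,167.62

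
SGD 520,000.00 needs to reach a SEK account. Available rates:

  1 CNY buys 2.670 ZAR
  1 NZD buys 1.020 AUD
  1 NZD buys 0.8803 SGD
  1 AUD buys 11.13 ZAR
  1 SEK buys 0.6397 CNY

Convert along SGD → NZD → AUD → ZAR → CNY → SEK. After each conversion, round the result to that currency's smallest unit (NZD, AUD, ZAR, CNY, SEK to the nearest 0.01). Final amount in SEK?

SGD 520,000.00 ÷ 0.8803 = NZD 590,707.71
NZD 590,707.71 × 1.020 = AUD 602,521.86
AUD 602,521.86 × 11.13 = ZAR 6,706,068.30
ZAR 6,706,068.30 ÷ 2.670 = CNY 2,511,636.07
CNY 2,511,636.07 ÷ 0.6397 = SEK 3,926,271.80

SEK 3,926,271.80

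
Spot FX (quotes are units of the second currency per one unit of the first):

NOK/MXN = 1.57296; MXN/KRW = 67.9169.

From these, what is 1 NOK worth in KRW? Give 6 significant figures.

1 NOK × 1.57296 = 1.57296 MXN
1.57296 MXN × 67.9169 = 106.831 KRW

NOK/KRW = 106.831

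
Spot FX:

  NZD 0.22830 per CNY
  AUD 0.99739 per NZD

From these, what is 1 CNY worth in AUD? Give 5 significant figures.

CNY/AUD = 0.22770

1 CNY × 0.22830 = 0.2283 NZD
0.2283 NZD × 0.99739 = 0.227704 AUD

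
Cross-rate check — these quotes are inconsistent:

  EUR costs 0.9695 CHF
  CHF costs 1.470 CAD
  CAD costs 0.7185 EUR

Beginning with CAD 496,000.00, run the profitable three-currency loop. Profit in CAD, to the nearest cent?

Profit: CAD 11,894.60

Profitable loop is CAD → EUR → CHF → CAD:
CAD 496,000.00 × 0.7185 = EUR 356,376.00
EUR 356,376.00 × 0.9695 = CHF 345,506.53
CHF 345,506.53 × 1.470 = CAD 507,894.60
Profit = CAD 507,894.60 − CAD 496,000.00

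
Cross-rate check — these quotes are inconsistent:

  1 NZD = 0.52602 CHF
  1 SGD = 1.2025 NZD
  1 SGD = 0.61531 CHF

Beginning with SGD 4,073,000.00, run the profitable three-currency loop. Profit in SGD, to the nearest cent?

Profit: SGD 114,046.45

Profitable loop is SGD → NZD → CHF → SGD:
SGD 4,073,000.00 × 1.2025 = NZD 4,897,782.50
NZD 4,897,782.50 × 0.52602 = CHF 2,576,331.55
CHF 2,576,331.55 ÷ 0.61531 = SGD 4,187,046.45
Profit = SGD 4,187,046.45 − SGD 4,073,000.00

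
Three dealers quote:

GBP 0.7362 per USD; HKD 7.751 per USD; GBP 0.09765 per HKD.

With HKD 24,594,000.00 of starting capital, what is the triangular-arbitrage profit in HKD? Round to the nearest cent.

Profit: HKD 691,022.25

Profitable loop is HKD → GBP → USD → HKD:
HKD 24,594,000.00 × 0.09765 = GBP 2,401,604.10
GBP 2,401,604.10 ÷ 0.7362 = USD 3,262,162.59
USD 3,262,162.59 × 7.751 = HKD 25,285,022.25
Profit = HKD 25,285,022.25 − HKD 24,594,000.00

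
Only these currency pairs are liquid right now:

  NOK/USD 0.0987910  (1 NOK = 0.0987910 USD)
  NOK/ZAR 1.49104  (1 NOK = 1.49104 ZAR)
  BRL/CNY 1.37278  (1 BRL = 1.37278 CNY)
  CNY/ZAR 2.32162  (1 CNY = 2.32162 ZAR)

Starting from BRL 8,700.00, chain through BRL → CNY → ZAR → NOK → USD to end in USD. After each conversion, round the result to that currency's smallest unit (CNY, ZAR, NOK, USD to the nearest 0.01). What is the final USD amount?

USD 1,837.13

BRL 8,700.00 × 1.37278 = CNY 11,943.19
CNY 11,943.19 × 2.32162 = ZAR 27,727.55
ZAR 27,727.55 ÷ 1.49104 = NOK 18,596.11
NOK 18,596.11 × 0.0987910 = USD 1,837.13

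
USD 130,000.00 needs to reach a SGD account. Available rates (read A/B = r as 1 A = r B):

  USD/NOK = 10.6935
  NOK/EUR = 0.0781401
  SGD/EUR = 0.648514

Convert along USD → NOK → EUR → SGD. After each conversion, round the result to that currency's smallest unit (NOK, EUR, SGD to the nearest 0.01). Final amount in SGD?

SGD 167,501.16

USD 130,000.00 × 10.6935 = NOK 1,390,155.00
NOK 1,390,155.00 × 0.0781401 = EUR 108,626.85
EUR 108,626.85 ÷ 0.648514 = SGD 167,501.16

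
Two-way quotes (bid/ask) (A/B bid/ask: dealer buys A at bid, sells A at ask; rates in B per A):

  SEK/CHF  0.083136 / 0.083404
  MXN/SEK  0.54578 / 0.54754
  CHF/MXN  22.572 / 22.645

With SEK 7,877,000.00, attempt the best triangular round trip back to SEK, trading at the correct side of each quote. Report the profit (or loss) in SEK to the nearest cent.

Best loop SEK → CHF → MXN → SEK:
SEK 7,877,000.00 × 0.083136 (sell SEK at bid) = CHF 654,862.27
CHF 654,862.27 × 22.572 (sell CHF at bid) = MXN 14,781,551.20
MXN 14,781,551.20 × 0.54578 (sell MXN at bid) = SEK 8,067,475.02

Net profit: SEK 190,475.02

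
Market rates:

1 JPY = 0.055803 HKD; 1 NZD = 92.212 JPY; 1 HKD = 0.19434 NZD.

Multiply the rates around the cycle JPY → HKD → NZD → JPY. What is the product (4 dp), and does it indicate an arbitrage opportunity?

Around JPY → HKD → NZD → JPY: 1 × 0.055803 × 0.19434 × 92.212 = 1.000017
Product ≈ 1 (deviation 0.002%, within rounding noise).

1.0000 (no arbitrage)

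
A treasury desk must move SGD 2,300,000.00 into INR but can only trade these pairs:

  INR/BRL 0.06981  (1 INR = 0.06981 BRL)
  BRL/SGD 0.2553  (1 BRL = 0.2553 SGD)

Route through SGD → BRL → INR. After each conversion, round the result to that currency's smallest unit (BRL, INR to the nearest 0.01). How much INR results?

SGD 2,300,000.00 ÷ 0.2553 = BRL 9,009,009.01
BRL 9,009,009.01 ÷ 0.06981 = INR 129,050,408.39

INR 129,050,408.39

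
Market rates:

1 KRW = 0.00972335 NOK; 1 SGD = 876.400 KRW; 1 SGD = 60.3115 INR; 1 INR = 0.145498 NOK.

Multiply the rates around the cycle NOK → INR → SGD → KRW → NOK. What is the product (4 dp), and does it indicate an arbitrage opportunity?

0.9711 (arbitrage exists)

Around NOK → INR → SGD → KRW → NOK: 1 ÷ 0.145498 ÷ 60.3115 × 876.400 × 0.00972335 = 0.971094
Product < 1; profitable direction is NOK → KRW → SGD → INR → NOK.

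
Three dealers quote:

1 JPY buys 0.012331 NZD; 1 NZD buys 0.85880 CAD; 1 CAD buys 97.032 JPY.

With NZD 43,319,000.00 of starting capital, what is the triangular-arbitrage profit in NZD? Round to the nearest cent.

Profit: NZD 1,193,679.62

Profitable loop is NZD → CAD → JPY → NZD:
NZD 43,319,000.00 × 0.85880 = CAD 37,202,357.20
CAD 37,202,357.20 × 97.032 = JPY 3,609,819,124
JPY 3,609,819,124 × 0.012331 = NZD 44,512,679.62
Profit = NZD 44,512,679.62 − NZD 43,319,000.00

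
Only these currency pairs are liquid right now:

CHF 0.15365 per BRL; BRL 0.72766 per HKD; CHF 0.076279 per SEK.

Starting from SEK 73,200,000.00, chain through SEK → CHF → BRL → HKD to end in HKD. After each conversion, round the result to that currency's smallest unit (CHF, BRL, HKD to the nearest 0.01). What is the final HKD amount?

HKD 49,940,743.69

SEK 73,200,000.00 × 0.076279 = CHF 5,583,622.80
CHF 5,583,622.80 ÷ 0.15365 = BRL 36,339,881.55
BRL 36,339,881.55 ÷ 0.72766 = HKD 49,940,743.69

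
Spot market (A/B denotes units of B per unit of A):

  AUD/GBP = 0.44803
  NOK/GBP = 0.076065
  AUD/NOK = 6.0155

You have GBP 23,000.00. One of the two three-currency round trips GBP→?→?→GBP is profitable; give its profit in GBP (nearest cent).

Profit: GBP 489.69

Profitable loop is GBP → AUD → NOK → GBP:
GBP 23,000.00 ÷ 0.44803 = AUD 51,335.85
AUD 51,335.85 × 6.0155 = NOK 308,810.79
NOK 308,810.79 × 0.076065 = GBP 23,489.69
Profit = GBP 23,489.69 − GBP 23,000.00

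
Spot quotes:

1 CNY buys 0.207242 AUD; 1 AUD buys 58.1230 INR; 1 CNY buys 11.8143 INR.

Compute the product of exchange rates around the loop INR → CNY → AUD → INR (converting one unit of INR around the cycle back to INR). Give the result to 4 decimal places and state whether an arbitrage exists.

Around INR → CNY → AUD → INR: 1 ÷ 11.8143 × 0.207242 × 58.1230 = 1.019572
Product > 1; profitable direction is INR → CNY → AUD → INR.

1.0196 (arbitrage exists)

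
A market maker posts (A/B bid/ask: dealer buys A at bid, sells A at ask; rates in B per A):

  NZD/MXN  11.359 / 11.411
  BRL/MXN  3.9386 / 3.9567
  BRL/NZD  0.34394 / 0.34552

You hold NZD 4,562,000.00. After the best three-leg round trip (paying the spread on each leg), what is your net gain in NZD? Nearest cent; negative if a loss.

Best loop NZD → BRL → MXN → NZD:
NZD 4,562,000.00 ÷ 0.34552 (buy BRL at ask) = BRL 13,203,287.80
BRL 13,203,287.80 × 3.9386 (sell BRL at bid) = MXN 52,002,469.32
MXN 52,002,469.32 ÷ 11.411 (buy NZD at ask) = NZD 4,557,222.80

Net result: NZD -4,777.20 (no profitable arbitrage after spreads)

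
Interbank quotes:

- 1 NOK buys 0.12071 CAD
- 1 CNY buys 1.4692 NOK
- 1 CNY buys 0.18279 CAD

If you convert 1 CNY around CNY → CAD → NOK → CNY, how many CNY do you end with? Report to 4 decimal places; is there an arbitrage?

1.0307 (arbitrage exists)

Around CNY → CAD → NOK → CNY: 1 × 0.18279 ÷ 0.12071 ÷ 1.4692 = 1.030690
Product > 1; profitable direction is CNY → CAD → NOK → CNY.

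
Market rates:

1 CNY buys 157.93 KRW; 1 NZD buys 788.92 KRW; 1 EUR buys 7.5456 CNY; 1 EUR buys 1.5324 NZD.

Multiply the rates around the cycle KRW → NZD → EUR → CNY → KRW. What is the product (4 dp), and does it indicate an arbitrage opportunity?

0.9857 (arbitrage exists)

Around KRW → NZD → EUR → CNY → KRW: 1 ÷ 788.92 ÷ 1.5324 × 7.5456 × 157.93 = 0.985719
Product < 1; profitable direction is KRW → CNY → EUR → NZD → KRW.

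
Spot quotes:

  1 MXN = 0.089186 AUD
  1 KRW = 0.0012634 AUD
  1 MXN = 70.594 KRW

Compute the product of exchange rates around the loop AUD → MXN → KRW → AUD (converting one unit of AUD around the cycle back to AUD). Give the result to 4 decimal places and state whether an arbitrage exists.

1.0000 (no arbitrage)

Around AUD → MXN → KRW → AUD: 1 ÷ 0.089186 × 70.594 × 0.0012634 = 1.000028
Product ≈ 1 (deviation 0.003%, within rounding noise).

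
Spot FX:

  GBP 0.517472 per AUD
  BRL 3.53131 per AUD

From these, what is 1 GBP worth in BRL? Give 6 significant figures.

1 GBP ÷ 0.517472 = 1.93247 AUD
1.93247 AUD × 3.53131 = 6.82416 BRL

GBP/BRL = 6.82416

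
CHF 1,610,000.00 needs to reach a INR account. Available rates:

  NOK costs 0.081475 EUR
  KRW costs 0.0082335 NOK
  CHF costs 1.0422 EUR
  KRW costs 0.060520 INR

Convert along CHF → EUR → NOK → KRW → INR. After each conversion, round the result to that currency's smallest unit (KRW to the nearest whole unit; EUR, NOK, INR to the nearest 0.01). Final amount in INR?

INR 151,379,478.68

CHF 1,610,000.00 × 1.0422 = EUR 1,677,942.00
EUR 1,677,942.00 ÷ 0.081475 = NOK 20,594,562.75
NOK 20,594,562.75 ÷ 0.0082335 = KRW 2,501,313,263
KRW 2,501,313,263 × 0.060520 = INR 151,379,478.68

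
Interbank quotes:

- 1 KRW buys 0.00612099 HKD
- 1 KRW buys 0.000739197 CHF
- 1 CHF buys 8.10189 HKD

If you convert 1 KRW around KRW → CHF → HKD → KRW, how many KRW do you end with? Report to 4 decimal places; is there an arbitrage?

0.9784 (arbitrage exists)

Around KRW → CHF → HKD → KRW: 1 × 0.000739197 × 8.10189 ÷ 0.00612099 = 0.978419
Product < 1; profitable direction is KRW → HKD → CHF → KRW.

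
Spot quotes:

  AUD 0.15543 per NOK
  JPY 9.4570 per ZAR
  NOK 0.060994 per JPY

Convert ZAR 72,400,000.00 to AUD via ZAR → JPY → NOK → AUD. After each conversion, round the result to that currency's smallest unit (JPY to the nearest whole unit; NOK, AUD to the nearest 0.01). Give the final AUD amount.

AUD 6,491,034.50

ZAR 72,400,000.00 × 9.4570 = JPY 684,686,800
JPY 684,686,800 × 0.060994 = NOK 41,761,786.68
NOK 41,761,786.68 × 0.15543 = AUD 6,491,034.50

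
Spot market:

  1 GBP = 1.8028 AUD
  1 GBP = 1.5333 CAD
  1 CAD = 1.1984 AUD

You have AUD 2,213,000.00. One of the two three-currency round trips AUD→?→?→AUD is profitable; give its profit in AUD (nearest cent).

Profit: AUD 42,603.71

Profitable loop is AUD → GBP → CAD → AUD:
AUD 2,213,000.00 ÷ 1.8028 = GBP 1,227,534.95
GBP 1,227,534.95 × 1.5333 = CAD 1,882,179.33
CAD 1,882,179.33 × 1.1984 = AUD 2,255,603.71
Profit = AUD 2,255,603.71 − AUD 2,213,000.00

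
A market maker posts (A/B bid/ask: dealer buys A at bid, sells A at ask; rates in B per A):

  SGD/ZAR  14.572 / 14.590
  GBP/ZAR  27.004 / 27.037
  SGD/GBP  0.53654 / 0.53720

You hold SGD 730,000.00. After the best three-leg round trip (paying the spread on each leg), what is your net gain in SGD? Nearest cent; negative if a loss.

Best loop SGD → ZAR → GBP → SGD:
SGD 730,000.00 × 14.572 (sell SGD at bid) = ZAR 10,637,560.00
ZAR 10,637,560.00 ÷ 27.037 (buy GBP at ask) = GBP 393,444.54
GBP 393,444.54 ÷ 0.53720 (buy SGD at ask) = SGD 732,398.62

Net profit: SGD 2,398.62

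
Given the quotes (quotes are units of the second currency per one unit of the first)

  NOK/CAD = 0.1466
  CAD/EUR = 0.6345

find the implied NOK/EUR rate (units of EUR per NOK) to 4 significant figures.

NOK/EUR = 0.09302

1 NOK × 0.1466 = 0.1466 CAD
0.1466 CAD × 0.6345 = 0.0930177 EUR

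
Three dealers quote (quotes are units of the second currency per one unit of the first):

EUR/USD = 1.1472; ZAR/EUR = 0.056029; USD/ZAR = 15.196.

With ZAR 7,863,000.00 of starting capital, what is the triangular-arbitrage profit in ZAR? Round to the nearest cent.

Profitable loop is ZAR → USD → EUR → ZAR:
ZAR 7,863,000.00 ÷ 15.196 = USD 517,438.80
USD 517,438.80 ÷ 1.1472 = EUR 451,044.98
EUR 451,044.98 ÷ 0.056029 = ZAR 8,050,205.76
Profit = ZAR 8,050,205.76 − ZAR 7,863,000.00

Profit: ZAR 187,205.76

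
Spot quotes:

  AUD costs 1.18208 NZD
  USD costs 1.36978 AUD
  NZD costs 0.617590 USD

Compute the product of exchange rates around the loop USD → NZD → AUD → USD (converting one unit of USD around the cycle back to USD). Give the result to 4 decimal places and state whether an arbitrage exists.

1.0000 (no arbitrage)

Around USD → NZD → AUD → USD: 1 ÷ 0.617590 ÷ 1.18208 ÷ 1.36978 = 1.000005
Product ≈ 1 (deviation 0.000%, within rounding noise).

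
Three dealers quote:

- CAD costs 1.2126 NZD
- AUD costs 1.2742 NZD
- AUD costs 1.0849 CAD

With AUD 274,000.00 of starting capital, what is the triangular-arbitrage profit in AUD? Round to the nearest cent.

Profitable loop is AUD → CAD → NZD → AUD:
AUD 274,000.00 × 1.0849 = CAD 297,262.60
CAD 297,262.60 × 1.2126 = NZD 360,460.63
NZD 360,460.63 ÷ 1.2742 = AUD 282,891.72
Profit = AUD 282,891.72 − AUD 274,000.00

Profit: AUD 8,891.72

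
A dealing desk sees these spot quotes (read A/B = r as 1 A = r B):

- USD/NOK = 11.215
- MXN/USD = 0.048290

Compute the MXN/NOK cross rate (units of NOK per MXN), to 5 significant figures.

1 MXN × 0.048290 = 0.04829 USD
0.04829 USD × 11.215 = 0.541572 NOK

MXN/NOK = 0.54157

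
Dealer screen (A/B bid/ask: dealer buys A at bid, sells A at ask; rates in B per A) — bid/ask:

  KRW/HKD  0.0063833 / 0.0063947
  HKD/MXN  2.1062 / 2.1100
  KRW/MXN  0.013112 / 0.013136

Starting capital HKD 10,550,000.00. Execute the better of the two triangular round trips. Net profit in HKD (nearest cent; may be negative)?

Net profit: HKD 247,772.77

Best loop HKD → MXN → KRW → HKD:
HKD 10,550,000.00 × 2.1062 (sell HKD at bid) = MXN 22,220,410.00
MXN 22,220,410.00 ÷ 0.013136 (buy KRW at ask) = KRW 1,691,565,926
KRW 1,691,565,926 × 0.0063833 (sell KRW at bid) = HKD 10,797,772.77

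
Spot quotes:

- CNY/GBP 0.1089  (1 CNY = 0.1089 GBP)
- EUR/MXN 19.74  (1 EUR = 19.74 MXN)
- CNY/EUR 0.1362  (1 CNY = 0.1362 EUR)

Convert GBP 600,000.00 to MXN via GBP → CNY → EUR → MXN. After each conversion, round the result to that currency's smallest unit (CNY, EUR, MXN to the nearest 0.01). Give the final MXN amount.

GBP 600,000.00 ÷ 0.1089 = CNY 5,509,641.87
CNY 5,509,641.87 × 0.1362 = EUR 750,413.22
EUR 750,413.22 × 19.74 = MXN 14,813,156.96

MXN 14,813,156.96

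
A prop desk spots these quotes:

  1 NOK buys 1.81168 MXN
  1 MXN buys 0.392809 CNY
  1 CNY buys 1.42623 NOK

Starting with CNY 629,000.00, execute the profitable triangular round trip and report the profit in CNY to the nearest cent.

Profitable loop is CNY → NOK → MXN → CNY:
CNY 629,000.00 × 1.42623 = NOK 897,098.67
NOK 897,098.67 × 1.81168 = MXN 1,625,255.72
MXN 1,625,255.72 × 0.392809 = CNY 638,415.07
Profit = CNY 638,415.07 − CNY 629,000.00

Profit: CNY 9,415.07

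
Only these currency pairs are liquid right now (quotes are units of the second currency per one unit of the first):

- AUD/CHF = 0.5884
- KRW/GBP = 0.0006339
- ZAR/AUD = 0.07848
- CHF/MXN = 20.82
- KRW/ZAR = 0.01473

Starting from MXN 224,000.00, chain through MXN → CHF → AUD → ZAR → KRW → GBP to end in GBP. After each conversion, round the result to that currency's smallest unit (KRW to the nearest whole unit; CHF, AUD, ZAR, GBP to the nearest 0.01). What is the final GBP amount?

GBP 10,026.60

MXN 224,000.00 ÷ 20.82 = CHF 10,758.89
CHF 10,758.89 ÷ 0.5884 = AUD 18,284.99
AUD 18,284.99 ÷ 0.07848 = ZAR 232,989.17
ZAR 232,989.17 ÷ 0.01473 = KRW 15,817,323
KRW 15,817,323 × 0.0006339 = GBP 10,026.60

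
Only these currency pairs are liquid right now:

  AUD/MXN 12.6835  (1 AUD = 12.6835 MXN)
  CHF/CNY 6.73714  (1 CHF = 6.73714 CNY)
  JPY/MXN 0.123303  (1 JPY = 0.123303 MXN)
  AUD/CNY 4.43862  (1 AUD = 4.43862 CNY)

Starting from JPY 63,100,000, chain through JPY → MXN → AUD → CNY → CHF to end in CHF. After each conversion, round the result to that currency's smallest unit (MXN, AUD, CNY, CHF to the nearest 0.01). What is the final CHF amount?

JPY 63,100,000 × 0.123303 = MXN 7,780,419.30
MXN 7,780,419.30 ÷ 12.6835 = AUD 613,428.41
AUD 613,428.41 × 4.43862 = CNY 2,722,775.61
CNY 2,722,775.61 ÷ 6.73714 = CHF 404,144.13

CHF 404,144.13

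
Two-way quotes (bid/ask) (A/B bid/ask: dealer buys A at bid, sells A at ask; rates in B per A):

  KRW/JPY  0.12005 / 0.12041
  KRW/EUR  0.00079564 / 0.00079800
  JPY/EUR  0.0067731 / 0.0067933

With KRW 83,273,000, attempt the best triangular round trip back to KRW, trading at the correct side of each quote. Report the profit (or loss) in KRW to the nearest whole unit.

Net profit: KRW 1,576,829

Best loop KRW → JPY → EUR → KRW:
KRW 83,273,000 × 0.12005 (sell KRW at bid) = JPY 9,996,924
JPY 9,996,924 × 0.0067731 (sell JPY at bid) = EUR 67,710.16
EUR 67,710.16 ÷ 0.00079800 (buy KRW at ask) = KRW 84,849,829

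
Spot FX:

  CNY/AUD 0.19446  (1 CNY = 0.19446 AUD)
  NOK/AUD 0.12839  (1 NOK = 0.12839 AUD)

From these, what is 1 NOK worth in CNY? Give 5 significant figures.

1 NOK × 0.12839 = 0.12839 AUD
0.12839 AUD ÷ 0.19446 = 0.660239 CNY

NOK/CNY = 0.66024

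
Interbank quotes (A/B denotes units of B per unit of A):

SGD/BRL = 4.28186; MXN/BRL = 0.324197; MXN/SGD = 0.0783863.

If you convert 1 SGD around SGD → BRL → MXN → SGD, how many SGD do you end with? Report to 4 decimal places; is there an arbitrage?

Around SGD → BRL → MXN → SGD: 1 × 4.28186 ÷ 0.324197 × 0.0783863 = 1.035294
Product > 1; profitable direction is SGD → BRL → MXN → SGD.

1.0353 (arbitrage exists)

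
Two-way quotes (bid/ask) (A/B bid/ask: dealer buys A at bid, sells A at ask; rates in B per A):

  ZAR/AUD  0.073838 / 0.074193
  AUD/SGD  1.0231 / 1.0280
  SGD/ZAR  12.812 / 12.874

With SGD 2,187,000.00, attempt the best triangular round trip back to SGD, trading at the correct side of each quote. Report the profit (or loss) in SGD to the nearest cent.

Best loop SGD → AUD → ZAR → SGD:
SGD 2,187,000.00 ÷ 1.0280 (buy AUD at ask) = AUD 2,127,431.91
AUD 2,127,431.91 ÷ 0.074193 (buy ZAR at ask) = ZAR 28,674,294.16
ZAR 28,674,294.16 ÷ 12.874 (buy SGD at ask) = SGD 2,227,302.64

Net profit: SGD 40,302.64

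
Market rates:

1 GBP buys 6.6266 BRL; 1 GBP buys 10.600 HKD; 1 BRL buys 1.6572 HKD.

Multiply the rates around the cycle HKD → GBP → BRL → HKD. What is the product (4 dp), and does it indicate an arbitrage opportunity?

1.0360 (arbitrage exists)

Around HKD → GBP → BRL → HKD: 1 ÷ 10.600 × 6.6266 × 1.6572 = 1.036000
Product > 1; profitable direction is HKD → GBP → BRL → HKD.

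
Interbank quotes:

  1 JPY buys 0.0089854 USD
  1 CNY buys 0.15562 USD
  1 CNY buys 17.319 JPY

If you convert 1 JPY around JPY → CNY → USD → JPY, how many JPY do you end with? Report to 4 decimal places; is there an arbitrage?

Around JPY → CNY → USD → JPY: 1 ÷ 17.319 × 0.15562 ÷ 0.0089854 = 1.000012
Product ≈ 1 (deviation 0.001%, within rounding noise).

1.0000 (no arbitrage)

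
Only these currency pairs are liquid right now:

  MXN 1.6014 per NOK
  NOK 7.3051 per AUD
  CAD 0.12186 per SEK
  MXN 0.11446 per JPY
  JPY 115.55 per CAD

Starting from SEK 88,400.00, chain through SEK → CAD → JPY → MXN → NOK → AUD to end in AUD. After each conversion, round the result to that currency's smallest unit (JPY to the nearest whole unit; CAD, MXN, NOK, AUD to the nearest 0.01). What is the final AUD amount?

SEK 88,400.00 × 0.12186 = CAD 10,772.42
CAD 10,772.42 × 115.55 = JPY 1,244,753
JPY 1,244,753 × 0.11446 = MXN 142,474.43
MXN 142,474.43 ÷ 1.6014 = NOK 88,968.67
NOK 88,968.67 ÷ 7.3051 = AUD 12,178.98

AUD 12,178.98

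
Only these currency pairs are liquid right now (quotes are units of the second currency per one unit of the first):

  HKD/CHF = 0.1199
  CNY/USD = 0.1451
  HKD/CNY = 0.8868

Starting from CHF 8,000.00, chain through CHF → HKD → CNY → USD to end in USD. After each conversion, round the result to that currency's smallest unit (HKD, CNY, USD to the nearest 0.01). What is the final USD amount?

USD 8,585.47

CHF 8,000.00 ÷ 0.1199 = HKD 66,722.27
HKD 66,722.27 × 0.8868 = CNY 59,169.31
CNY 59,169.31 × 0.1451 = USD 8,585.47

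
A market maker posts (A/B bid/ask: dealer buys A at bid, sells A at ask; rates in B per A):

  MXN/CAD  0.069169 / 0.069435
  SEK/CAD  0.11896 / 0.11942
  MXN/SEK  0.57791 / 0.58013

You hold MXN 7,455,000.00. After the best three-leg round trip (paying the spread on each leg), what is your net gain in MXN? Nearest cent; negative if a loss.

Net result: MXN -11,850.31 (no profitable arbitrage after spreads)

Best loop MXN → CAD → SEK → MXN:
MXN 7,455,000.00 × 0.069169 (sell MXN at bid) = CAD 515,654.89
CAD 515,654.89 ÷ 0.11942 (buy SEK at ask) = SEK 4,317,994.43
SEK 4,317,994.43 ÷ 0.58013 (buy MXN at ask) = MXN 7,443,149.69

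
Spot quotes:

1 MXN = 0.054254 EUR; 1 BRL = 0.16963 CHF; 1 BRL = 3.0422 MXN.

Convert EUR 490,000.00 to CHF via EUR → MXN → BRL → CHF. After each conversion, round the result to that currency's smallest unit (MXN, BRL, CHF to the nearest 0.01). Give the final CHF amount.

EUR 490,000.00 ÷ 0.054254 = MXN 9,031,592.14
MXN 9,031,592.14 ÷ 3.0422 = BRL 2,968,770.02
BRL 2,968,770.02 × 0.16963 = CHF 503,592.46

CHF 503,592.46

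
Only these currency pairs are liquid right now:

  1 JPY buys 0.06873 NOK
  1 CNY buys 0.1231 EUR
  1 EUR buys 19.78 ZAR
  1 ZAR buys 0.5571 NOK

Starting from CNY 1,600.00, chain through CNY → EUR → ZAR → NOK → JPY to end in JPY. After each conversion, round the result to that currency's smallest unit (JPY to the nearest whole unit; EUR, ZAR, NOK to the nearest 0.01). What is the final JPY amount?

JPY 31,578

CNY 1,600.00 × 0.1231 = EUR 196.96
EUR 196.96 × 19.78 = ZAR 3,895.87
ZAR 3,895.87 × 0.5571 = NOK 2,170.39
NOK 2,170.39 ÷ 0.06873 = JPY 31,578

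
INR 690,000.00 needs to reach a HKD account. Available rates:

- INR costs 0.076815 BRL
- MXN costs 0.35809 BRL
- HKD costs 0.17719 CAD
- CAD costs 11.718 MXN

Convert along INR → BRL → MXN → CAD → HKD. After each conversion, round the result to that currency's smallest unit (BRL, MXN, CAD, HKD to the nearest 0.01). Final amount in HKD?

INR 690,000.00 × 0.076815 = BRL 53,002.35
BRL 53,002.35 ÷ 0.35809 = MXN 148,014.05
MXN 148,014.05 ÷ 11.718 = CAD 12,631.34
CAD 12,631.34 ÷ 0.17719 = HKD 71,286.98

HKD 71,286.98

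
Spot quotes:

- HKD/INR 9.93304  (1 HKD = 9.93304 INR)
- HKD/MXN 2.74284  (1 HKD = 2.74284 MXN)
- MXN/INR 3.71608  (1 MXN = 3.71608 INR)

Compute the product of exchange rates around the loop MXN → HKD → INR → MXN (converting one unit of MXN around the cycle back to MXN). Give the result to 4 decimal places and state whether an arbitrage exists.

0.9745 (arbitrage exists)

Around MXN → HKD → INR → MXN: 1 ÷ 2.74284 × 9.93304 ÷ 3.71608 = 0.974533
Product < 1; profitable direction is MXN → INR → HKD → MXN.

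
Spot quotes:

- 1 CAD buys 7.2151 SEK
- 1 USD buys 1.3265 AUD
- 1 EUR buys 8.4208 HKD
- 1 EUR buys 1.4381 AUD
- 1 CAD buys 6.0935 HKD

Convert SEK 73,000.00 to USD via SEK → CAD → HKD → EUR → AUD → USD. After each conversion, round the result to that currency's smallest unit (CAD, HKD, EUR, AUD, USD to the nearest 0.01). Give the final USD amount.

SEK 73,000.00 ÷ 7.2151 = CAD 10,117.67
CAD 10,117.67 × 6.0935 = HKD 61,652.02
HKD 61,652.02 ÷ 8.4208 = EUR 7,321.40
EUR 7,321.40 × 1.4381 = AUD 10,528.91
AUD 10,528.91 ÷ 1.3265 = USD 7,937.36

USD 7,937.36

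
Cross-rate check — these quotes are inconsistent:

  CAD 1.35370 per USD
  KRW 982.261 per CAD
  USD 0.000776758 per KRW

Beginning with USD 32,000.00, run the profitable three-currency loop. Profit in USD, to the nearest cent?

Profit: USD 1,051.03

Profitable loop is USD → CAD → KRW → USD:
USD 32,000.00 × 1.35370 = CAD 43,318.40
CAD 43,318.40 × 982.261 = KRW 42,549,975
KRW 42,549,975 × 0.000776758 = USD 33,051.03
Profit = USD 33,051.03 − USD 32,000.00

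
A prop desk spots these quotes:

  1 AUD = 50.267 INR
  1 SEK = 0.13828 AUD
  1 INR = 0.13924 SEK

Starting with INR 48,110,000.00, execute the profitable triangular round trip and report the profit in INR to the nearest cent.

Profitable loop is INR → AUD → SEK → INR:
INR 48,110,000.00 ÷ 50.267 = AUD 957,089.14
AUD 957,089.14 ÷ 0.13828 = SEK 6,921,385.19
SEK 6,921,385.19 ÷ 0.13924 = INR 49,708,310.75
Profit = INR 49,708,310.75 − INR 48,110,000.00

Profit: INR 1,598,310.75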